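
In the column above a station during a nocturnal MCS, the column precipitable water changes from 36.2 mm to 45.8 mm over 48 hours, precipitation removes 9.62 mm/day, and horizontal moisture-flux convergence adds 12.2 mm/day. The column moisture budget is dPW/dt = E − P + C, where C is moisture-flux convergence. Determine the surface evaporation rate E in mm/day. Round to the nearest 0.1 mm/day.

dPW/dt = (45.8 − 36.2) mm / (48/24 day) = +4.800 mm/day.
E = dPW/dt + P − C = (+4.800) + 9.62 − (12.2) = 2.2 mm/day.

E ≈ 2.2 mm/day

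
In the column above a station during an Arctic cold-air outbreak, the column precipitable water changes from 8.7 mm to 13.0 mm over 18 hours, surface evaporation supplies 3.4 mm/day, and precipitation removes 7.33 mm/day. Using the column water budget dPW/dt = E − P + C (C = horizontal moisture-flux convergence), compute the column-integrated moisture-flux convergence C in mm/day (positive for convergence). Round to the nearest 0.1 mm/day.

dPW/dt = (13.0 − 8.7) mm / (18/24 day) = +5.733 mm/day.
C = dPW/dt − E + P = (+5.733) − 3.4 + 7.33 = 9.7 mm/day.

C ≈ 9.7 mm/day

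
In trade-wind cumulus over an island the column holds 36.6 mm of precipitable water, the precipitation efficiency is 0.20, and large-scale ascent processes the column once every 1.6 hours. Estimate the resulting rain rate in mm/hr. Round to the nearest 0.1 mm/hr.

R ≈ 4.6 mm/hr

Each overturning extracts ε × PW = 0.20 × 36.6 = 7.32 mm.
Rate = ε·PW / τ = 7.32 / 1.6 h = 4.6 mm/hr.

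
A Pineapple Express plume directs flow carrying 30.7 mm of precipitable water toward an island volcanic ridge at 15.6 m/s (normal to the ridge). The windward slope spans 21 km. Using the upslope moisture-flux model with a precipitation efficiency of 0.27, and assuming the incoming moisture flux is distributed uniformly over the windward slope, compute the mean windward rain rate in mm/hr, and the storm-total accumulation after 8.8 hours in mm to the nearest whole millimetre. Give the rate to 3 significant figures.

R ≈ 22.2 mm/hr; total ≈ 195 mm

Incoming column moisture flux per unit ridge length: F = V × PW = 15.6 × 30.7 = 478.92 mm·m/s.
Spread over the 21 km slope with efficiency ε = 0.27: R = ε·F/W = 0.27 × 478.92 / 21000 m = 6.158e-03 mm/s.
R = 6.158e-03 × 3600 = 22.2 mm/hr.
Over 8.8 h: total = 22.2 × 8.8 = 195.36 ≈ 195 mm.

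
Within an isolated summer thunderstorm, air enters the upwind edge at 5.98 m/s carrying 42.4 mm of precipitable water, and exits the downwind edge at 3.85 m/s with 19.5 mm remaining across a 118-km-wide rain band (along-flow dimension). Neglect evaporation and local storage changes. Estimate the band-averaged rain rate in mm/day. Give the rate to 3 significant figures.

Column moisture flux per unit crosswind length is F = V × PW.
Inflow: F_in = 5.98 × 42.4 = 253.552 mm·m/s
Outflow: F_out = 3.85 × 19.5 = 75.075 mm·m/s
Steady-state rate R = (F_in − F_out)/L = (253.552 − 75.075) / 118000 m = 1.513e-03 mm/s.
R = 1.513e-03 × 3600 × 24 = 131 mm/day.

R ≈ 131 mm/day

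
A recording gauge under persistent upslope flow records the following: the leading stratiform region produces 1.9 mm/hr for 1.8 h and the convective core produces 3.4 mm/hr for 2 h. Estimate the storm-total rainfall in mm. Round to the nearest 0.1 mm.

Total = Σ Rᵢ Δtᵢ = 1.9 × 1.8 + 3.4 × 2
      = 3.42 + 6.8 = 10.2 mm.

total ≈ 10.2 mm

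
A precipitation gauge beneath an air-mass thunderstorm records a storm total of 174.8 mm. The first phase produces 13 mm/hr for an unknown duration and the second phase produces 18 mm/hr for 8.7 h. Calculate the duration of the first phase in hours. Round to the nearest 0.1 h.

duration ≈ 1.4 h

Known phases: 18 × 8.7 = 156.6 mm.
Remaining depth = 174.8 − 156.6 = 18.2 mm.
Duration = 18.2 / 13 = 1.4 h.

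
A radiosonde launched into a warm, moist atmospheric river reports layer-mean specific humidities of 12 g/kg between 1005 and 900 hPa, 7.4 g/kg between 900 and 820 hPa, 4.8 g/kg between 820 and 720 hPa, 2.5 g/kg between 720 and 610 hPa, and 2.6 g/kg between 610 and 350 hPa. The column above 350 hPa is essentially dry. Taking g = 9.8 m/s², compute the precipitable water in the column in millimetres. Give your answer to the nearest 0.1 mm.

Precipitable water is the column-integrated vapour mass per unit area: PW = (1/g) Σ q̄ Δp, with q in kg/kg and Δp in Pa (1 kg/m² of water = 1 mm).
Layer 1005–900 hPa: Δp = 105 hPa = 10500 Pa, q̄ = 0.012 kg/kg → 0.012 × 10500 / 9.8 = 12.86 mm
Layer 900–820 hPa: Δp = 80 hPa = 8000 Pa, q̄ = 0.0074 kg/kg → 0.0074 × 8000 / 9.8 = 6.04 mm
Layer 820–720 hPa: Δp = 100 hPa = 10000 Pa, q̄ = 0.0048 kg/kg → 0.0048 × 10000 / 9.8 = 4.90 mm
Layer 720–610 hPa: Δp = 110 hPa = 11000 Pa, q̄ = 0.0025 kg/kg → 0.0025 × 11000 / 9.8 = 2.81 mm
Layer 610–350 hPa: Δp = 260 hPa = 26000 Pa, q̄ = 0.0026 kg/kg → 0.0026 × 26000 / 9.8 = 6.90 mm
PW = 12.86 + 6.04 + 4.90 + 2.81 + 6.90 = 33.51 ≈ 33.5 mm.

PW ≈ 33.5 mm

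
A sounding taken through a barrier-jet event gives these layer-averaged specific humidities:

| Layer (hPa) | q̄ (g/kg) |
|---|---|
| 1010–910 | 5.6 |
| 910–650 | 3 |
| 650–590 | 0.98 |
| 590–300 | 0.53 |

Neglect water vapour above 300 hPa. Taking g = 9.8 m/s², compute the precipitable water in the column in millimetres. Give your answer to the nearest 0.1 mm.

Precipitable water is the column-integrated vapour mass per unit area: PW = (1/g) Σ q̄ Δp, with q in kg/kg and Δp in Pa (1 kg/m² of water = 1 mm).
Layer 1010–910 hPa: Δp = 100 hPa = 10000 Pa, q̄ = 0.0056 kg/kg → 0.0056 × 10000 / 9.8 = 5.71 mm
Layer 910–650 hPa: Δp = 260 hPa = 26000 Pa, q̄ = 0.003 kg/kg → 0.003 × 26000 / 9.8 = 7.96 mm
Layer 650–590 hPa: Δp = 60 hPa = 6000 Pa, q̄ = 0.00098 kg/kg → 0.00098 × 6000 / 9.8 = 0.60 mm
Layer 590–300 hPa: Δp = 290 hPa = 29000 Pa, q̄ = 0.00053 kg/kg → 0.00053 × 29000 / 9.8 = 1.57 mm
PW = 5.71 + 7.96 + 0.60 + 1.57 = 15.84 ≈ 15.8 mm.

PW ≈ 15.8 mm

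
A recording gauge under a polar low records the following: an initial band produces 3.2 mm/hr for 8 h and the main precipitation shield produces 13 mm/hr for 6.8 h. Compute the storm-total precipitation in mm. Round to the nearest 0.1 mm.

Total = Σ Rᵢ Δtᵢ = 3.2 × 8 + 13 × 6.8
      = 25.6 + 88.4 = 114.0 mm.

total ≈ 114.0 mm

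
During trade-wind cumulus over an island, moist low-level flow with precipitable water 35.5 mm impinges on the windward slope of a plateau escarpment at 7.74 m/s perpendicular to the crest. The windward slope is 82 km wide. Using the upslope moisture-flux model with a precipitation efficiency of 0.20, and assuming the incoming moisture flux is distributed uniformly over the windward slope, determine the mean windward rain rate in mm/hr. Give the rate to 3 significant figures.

R ≈ 2.41 mm/hr

Incoming column moisture flux per unit ridge length: F = V × PW = 7.74 × 35.5 = 274.77 mm·m/s.
Spread over the 82 km slope with efficiency ε = 0.20: R = ε·F/W = 0.20 × 274.77 / 82000 m = 6.702e-04 mm/s.
R = 6.702e-04 × 3600 = 2.41 mm/hr.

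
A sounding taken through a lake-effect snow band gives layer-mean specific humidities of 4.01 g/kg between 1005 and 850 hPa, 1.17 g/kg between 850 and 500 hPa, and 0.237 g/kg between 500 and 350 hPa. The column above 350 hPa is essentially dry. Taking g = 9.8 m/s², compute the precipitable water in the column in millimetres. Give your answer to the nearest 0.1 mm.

Precipitable water is the column-integrated vapour mass per unit area: PW = (1/g) Σ q̄ Δp, with q in kg/kg and Δp in Pa (1 kg/m² of water = 1 mm).
Layer 1005–850 hPa: Δp = 155 hPa = 15500 Pa, q̄ = 0.00401 kg/kg → 0.00401 × 15500 / 9.8 = 6.34 mm
Layer 850–500 hPa: Δp = 350 hPa = 35000 Pa, q̄ = 0.00117 kg/kg → 0.00117 × 35000 / 9.8 = 4.18 mm
Layer 500–350 hPa: Δp = 150 hPa = 15000 Pa, q̄ = 0.000237 kg/kg → 0.000237 × 15000 / 9.8 = 0.36 mm
PW = 6.34 + 4.18 + 0.36 = 10.88 ≈ 10.9 mm.

PW ≈ 10.9 mm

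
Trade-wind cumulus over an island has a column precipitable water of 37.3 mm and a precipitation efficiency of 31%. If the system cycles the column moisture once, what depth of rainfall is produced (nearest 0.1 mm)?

rainfall ≈ 11.6 mm

Rainfall = ε × PW = 0.31 × 37.3 = 11.6 mm.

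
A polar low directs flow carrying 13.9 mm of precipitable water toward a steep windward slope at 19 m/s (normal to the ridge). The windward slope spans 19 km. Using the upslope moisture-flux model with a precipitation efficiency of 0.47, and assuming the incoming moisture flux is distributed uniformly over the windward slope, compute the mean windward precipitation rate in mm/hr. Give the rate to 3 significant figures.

Incoming column moisture flux per unit ridge length: F = V × PW = 19 × 13.9 = 264.1 mm·m/s.
Spread over the 19 km slope with efficiency ε = 0.47: R = ε·F/W = 0.47 × 264.1 / 19000 m = 6.533e-03 mm/s.
R = 6.533e-03 × 3600 = 23.5 mm/hr.

R ≈ 23.5 mm/hr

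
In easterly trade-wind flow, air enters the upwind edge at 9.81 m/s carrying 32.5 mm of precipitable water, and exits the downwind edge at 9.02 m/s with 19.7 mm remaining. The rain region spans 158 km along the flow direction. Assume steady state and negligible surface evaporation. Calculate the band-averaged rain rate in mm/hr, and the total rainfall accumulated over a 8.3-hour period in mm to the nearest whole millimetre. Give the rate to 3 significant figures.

R ≈ 3.22 mm/hr; total ≈ 27 mm

Column moisture flux per unit crosswind length is F = V × PW.
Inflow: F_in = 9.81 × 32.5 = 318.825 mm·m/s
Outflow: F_out = 9.02 × 19.7 = 177.694 mm·m/s
Steady-state rate R = (F_in − F_out)/L = (318.825 − 177.694) / 158000 m = 8.932e-04 mm/s.
R = 8.932e-04 × 3600 = 3.22 mm/hr.
Over 8.3 h: total = 3.22 × 8.3 = 26.726 ≈ 27 mm.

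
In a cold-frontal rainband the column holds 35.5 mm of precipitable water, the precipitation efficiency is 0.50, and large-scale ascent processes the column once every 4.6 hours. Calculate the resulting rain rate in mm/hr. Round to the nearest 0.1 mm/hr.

R ≈ 3.9 mm/hr

Each overturning extracts ε × PW = 0.50 × 35.5 = 17.75 mm.
Rate = ε·PW / τ = 17.75 / 4.6 h = 3.9 mm/hr.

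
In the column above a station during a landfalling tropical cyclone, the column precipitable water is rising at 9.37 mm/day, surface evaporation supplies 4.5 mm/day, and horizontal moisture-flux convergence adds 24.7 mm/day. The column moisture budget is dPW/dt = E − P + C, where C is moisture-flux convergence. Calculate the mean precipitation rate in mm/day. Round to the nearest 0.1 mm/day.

P ≈ 19.8 mm/day

dPW/dt = +9.37 mm/day.
P = E + C − dPW/dt = 4.5 + (24.7) − (+9.37) = 19.8 mm/day.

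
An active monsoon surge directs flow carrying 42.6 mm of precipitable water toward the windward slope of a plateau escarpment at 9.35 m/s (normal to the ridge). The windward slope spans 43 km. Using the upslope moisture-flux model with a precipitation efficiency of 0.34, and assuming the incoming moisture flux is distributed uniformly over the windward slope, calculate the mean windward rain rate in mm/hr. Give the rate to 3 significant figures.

R ≈ 11.3 mm/hr

Incoming column moisture flux per unit ridge length: F = V × PW = 9.35 × 42.6 = 398.31 mm·m/s.
Spread over the 43 km slope with efficiency ε = 0.34: R = ε·F/W = 0.34 × 398.31 / 43000 m = 3.149e-03 mm/s.
R = 3.149e-03 × 3600 = 11.3 mm/hr.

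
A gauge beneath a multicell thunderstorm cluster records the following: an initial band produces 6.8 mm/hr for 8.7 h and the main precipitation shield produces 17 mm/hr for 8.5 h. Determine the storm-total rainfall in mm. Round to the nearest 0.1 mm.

Total = Σ Rᵢ Δtᵢ = 6.8 × 8.7 + 17 × 8.5
      = 59.16 + 144.5 = 203.7 mm.

total ≈ 203.7 mm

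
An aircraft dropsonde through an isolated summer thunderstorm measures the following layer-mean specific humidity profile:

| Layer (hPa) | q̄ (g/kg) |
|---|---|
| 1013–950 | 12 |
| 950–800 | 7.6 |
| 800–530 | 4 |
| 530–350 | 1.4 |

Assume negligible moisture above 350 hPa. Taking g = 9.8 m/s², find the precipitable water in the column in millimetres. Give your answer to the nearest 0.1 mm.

Precipitable water is the column-integrated vapour mass per unit area: PW = (1/g) Σ q̄ Δp, with q in kg/kg and Δp in Pa (1 kg/m² of water = 1 mm).
Layer 1013–950 hPa: Δp = 63 hPa = 6300 Pa, q̄ = 0.012 kg/kg → 0.012 × 6300 / 9.8 = 7.71 mm
Layer 950–800 hPa: Δp = 150 hPa = 15000 Pa, q̄ = 0.0076 kg/kg → 0.0076 × 15000 / 9.8 = 11.63 mm
Layer 800–530 hPa: Δp = 270 hPa = 27000 Pa, q̄ = 0.004 kg/kg → 0.004 × 27000 / 9.8 = 11.02 mm
Layer 530–350 hPa: Δp = 180 hPa = 18000 Pa, q̄ = 0.0014 kg/kg → 0.0014 × 18000 / 9.8 = 2.57 mm
PW = 7.71 + 11.63 + 11.02 + 2.57 = 32.93 ≈ 32.9 mm.

PW ≈ 32.9 mm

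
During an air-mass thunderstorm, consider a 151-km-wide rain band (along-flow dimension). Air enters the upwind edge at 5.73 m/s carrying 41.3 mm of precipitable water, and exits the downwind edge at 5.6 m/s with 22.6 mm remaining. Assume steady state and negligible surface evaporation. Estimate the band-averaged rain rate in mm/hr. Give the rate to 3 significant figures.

R ≈ 2.62 mm/hr

Column moisture flux per unit crosswind length is F = V × PW.
Inflow: F_in = 5.73 × 41.3 = 236.649 mm·m/s
Outflow: F_out = 5.6 × 22.6 = 126.56 mm·m/s
Steady-state rate R = (F_in − F_out)/L = (236.649 − 126.56) / 151000 m = 7.291e-04 mm/s.
R = 7.291e-04 × 3600 = 2.62 mm/hr.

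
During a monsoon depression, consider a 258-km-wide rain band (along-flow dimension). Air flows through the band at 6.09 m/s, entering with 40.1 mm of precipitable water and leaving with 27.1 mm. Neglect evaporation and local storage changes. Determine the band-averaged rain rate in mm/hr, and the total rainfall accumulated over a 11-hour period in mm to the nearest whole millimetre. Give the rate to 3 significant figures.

Column moisture flux per unit crosswind length is F = V × PW.
Inflow: F_in = 6.09 × 40.1 = 244.209 mm·m/s
Outflow: F_out = 6.09 × 27.1 = 165.039 mm·m/s
Steady-state rate R = (F_in − F_out)/L = (244.209 − 165.039) / 258000 m = 3.069e-04 mm/s.
R = 3.069e-04 × 3600 = 1.10 mm/hr.
Over 11 h: total = 1.10 × 11 = 12.1 ≈ 12 mm.

R ≈ 1.10 mm/hr; total ≈ 12 mm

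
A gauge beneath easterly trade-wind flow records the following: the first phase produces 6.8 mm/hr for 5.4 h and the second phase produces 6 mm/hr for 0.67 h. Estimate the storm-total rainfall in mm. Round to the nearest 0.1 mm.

Total = Σ Rᵢ Δtᵢ = 6.8 × 5.4 + 6 × 0.67
      = 36.72 + 4.02 = 40.7 mm.

total ≈ 40.7 mm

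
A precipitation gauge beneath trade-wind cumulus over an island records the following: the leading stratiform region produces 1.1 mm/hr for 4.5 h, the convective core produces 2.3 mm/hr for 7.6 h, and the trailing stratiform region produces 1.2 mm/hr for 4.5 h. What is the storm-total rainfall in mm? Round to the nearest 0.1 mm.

total ≈ 27.8 mm

Total = Σ Rᵢ Δtᵢ = 1.1 × 4.5 + 2.3 × 7.6 + 1.2 × 4.5
      = 4.95 + 17.48 + 5.4 = 27.8 mm.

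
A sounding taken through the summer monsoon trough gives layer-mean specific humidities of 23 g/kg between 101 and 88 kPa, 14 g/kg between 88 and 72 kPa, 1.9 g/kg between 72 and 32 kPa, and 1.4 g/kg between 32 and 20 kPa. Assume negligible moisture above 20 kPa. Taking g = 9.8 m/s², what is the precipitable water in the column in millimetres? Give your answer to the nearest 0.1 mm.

Precipitable water is the column-integrated vapour mass per unit area: PW = (1/g) Σ q̄ Δp, with q in kg/kg and Δp in Pa (1 kg/m² of water = 1 mm).
Layer 101–88 kPa: Δp = 130 hPa = 13000 Pa, q̄ = 0.023 kg/kg → 0.023 × 13000 / 9.8 = 30.51 mm
Layer 88–72 kPa: Δp = 160 hPa = 16000 Pa, q̄ = 0.014 kg/kg → 0.014 × 16000 / 9.8 = 22.86 mm
Layer 72–32 kPa: Δp = 400 hPa = 40000 Pa, q̄ = 0.0019 kg/kg → 0.0019 × 40000 / 9.8 = 7.76 mm
Layer 32–20 kPa: Δp = 120 hPa = 12000 Pa, q̄ = 0.0014 kg/kg → 0.0014 × 12000 / 9.8 = 1.71 mm
PW = 30.51 + 22.86 + 7.76 + 1.71 = 62.84 ≈ 62.8 mm.

PW ≈ 62.8 mm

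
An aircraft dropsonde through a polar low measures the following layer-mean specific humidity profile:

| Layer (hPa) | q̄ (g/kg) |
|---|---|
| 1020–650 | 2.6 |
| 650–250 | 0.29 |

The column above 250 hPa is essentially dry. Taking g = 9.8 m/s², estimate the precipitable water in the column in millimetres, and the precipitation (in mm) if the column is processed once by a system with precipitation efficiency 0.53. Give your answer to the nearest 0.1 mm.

PW ≈ 11.0 mm; precipitation ≈ 5.8 mm

Precipitable water is the column-integrated vapour mass per unit area: PW = (1/g) Σ q̄ Δp, with q in kg/kg and Δp in Pa (1 kg/m² of water = 1 mm).
Layer 1020–650 hPa: Δp = 370 hPa = 37000 Pa, q̄ = 0.0026 kg/kg → 0.0026 × 37000 / 9.8 = 9.82 mm
Layer 650–250 hPa: Δp = 400 hPa = 40000 Pa, q̄ = 0.00029 kg/kg → 0.00029 × 40000 / 9.8 = 1.18 mm
PW = 9.82 + 1.18 = 11.00 ≈ 11.0 mm.
Precipitation = ε × PW = 0.53 × 11.0 = 5.8 mm.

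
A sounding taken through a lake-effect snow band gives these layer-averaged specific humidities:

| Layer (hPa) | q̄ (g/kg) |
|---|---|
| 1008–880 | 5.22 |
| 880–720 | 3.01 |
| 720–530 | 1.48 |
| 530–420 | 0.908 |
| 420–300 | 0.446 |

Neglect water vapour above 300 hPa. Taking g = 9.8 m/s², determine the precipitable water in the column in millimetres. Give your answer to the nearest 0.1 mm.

PW ≈ 16.2 mm

Precipitable water is the column-integrated vapour mass per unit area: PW = (1/g) Σ q̄ Δp, with q in kg/kg and Δp in Pa (1 kg/m² of water = 1 mm).
Layer 1008–880 hPa: Δp = 128 hPa = 12800 Pa, q̄ = 0.00522 kg/kg → 0.00522 × 12800 / 9.8 = 6.82 mm
Layer 880–720 hPa: Δp = 160 hPa = 16000 Pa, q̄ = 0.00301 kg/kg → 0.00301 × 16000 / 9.8 = 4.91 mm
Layer 720–530 hPa: Δp = 190 hPa = 19000 Pa, q̄ = 0.00148 kg/kg → 0.00148 × 19000 / 9.8 = 2.87 mm
Layer 530–420 hPa: Δp = 110 hPa = 11000 Pa, q̄ = 0.000908 kg/kg → 0.000908 × 11000 / 9.8 = 1.02 mm
Layer 420–300 hPa: Δp = 120 hPa = 12000 Pa, q̄ = 0.000446 kg/kg → 0.000446 × 12000 / 9.8 = 0.55 mm
PW = 6.82 + 4.91 + 2.87 + 1.02 + 0.55 = 16.17 ≈ 16.2 mm.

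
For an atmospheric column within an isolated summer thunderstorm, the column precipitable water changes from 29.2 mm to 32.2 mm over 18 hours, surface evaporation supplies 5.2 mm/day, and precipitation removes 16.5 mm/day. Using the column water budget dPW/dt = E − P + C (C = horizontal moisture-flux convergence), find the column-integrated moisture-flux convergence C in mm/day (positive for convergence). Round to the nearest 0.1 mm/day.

C ≈ 15.3 mm/day

dPW/dt = (32.2 − 29.2) mm / (18/24 day) = +4.000 mm/day.
C = dPW/dt − E + P = (+4.000) − 5.2 + 16.5 = 15.3 mm/day.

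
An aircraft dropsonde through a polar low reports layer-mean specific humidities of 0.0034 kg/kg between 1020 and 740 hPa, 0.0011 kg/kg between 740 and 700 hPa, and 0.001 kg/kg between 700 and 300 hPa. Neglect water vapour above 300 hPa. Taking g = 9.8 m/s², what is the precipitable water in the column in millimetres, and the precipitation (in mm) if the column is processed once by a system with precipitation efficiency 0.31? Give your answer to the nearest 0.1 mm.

PW ≈ 14.2 mm; precipitation ≈ 4.4 mm

Precipitable water is the column-integrated vapour mass per unit area: PW = (1/g) Σ q̄ Δp, with q in kg/kg and Δp in Pa (1 kg/m² of water = 1 mm).
Layer 1020–740 hPa: Δp = 280 hPa = 28000 Pa, q̄ = 0.0034 kg/kg → 0.0034 × 28000 / 9.8 = 9.71 mm
Layer 740–700 hPa: Δp = 40 hPa = 4000 Pa, q̄ = 0.0011 kg/kg → 0.0011 × 4000 / 9.8 = 0.45 mm
Layer 700–300 hPa: Δp = 400 hPa = 40000 Pa, q̄ = 0.001 kg/kg → 0.001 × 40000 / 9.8 = 4.08 mm
PW = 9.71 + 0.45 + 4.08 = 14.24 ≈ 14.2 mm.
Precipitation = ε × PW = 0.31 × 14.2 = 4.4 mm.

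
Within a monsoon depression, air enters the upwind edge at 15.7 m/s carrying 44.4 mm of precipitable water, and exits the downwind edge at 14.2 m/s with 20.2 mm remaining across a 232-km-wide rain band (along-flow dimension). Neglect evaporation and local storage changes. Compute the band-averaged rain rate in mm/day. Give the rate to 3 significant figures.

Column moisture flux per unit crosswind length is F = V × PW.
Inflow: F_in = 15.7 × 44.4 = 697.08 mm·m/s
Outflow: F_out = 14.2 × 20.2 = 286.84 mm·m/s
Steady-state rate R = (F_in − F_out)/L = (697.08 − 286.84) / 232000 m = 1.768e-03 mm/s.
R = 1.768e-03 × 3600 × 24 = 153 mm/day.

R ≈ 153 mm/day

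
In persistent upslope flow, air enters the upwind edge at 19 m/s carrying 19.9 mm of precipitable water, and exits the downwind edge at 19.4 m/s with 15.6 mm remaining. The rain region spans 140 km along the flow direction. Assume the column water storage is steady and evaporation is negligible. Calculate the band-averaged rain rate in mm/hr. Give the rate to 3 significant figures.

Column moisture flux per unit crosswind length is F = V × PW.
Inflow: F_in = 19 × 19.9 = 378.1 mm·m/s
Outflow: F_out = 19.4 × 15.6 = 302.64 mm·m/s
Steady-state rate R = (F_in − F_out)/L = (378.1 − 302.64) / 140000 m = 5.390e-04 mm/s.
R = 5.390e-04 × 3600 = 1.94 mm/hr.

R ≈ 1.94 mm/hr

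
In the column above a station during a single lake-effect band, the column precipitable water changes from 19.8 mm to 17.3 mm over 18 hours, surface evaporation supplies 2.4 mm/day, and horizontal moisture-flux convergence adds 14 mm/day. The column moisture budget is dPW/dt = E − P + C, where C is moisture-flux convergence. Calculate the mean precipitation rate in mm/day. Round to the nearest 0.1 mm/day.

P ≈ 19.7 mm/day

dPW/dt = (17.3 − 19.8) mm / (18/24 day) = -3.333 mm/day.
P = E + C − dPW/dt = 2.4 + (14) − (-3.333) = 19.7 mm/day.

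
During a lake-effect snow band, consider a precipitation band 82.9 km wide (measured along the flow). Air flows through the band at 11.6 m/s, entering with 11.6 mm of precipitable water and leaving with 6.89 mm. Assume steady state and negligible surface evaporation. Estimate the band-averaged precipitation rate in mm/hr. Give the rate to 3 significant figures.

R ≈ 2.37 mm/hr

Column moisture flux per unit crosswind length is F = V × PW.
Inflow: F_in = 11.6 × 11.6 = 134.56 mm·m/s
Outflow: F_out = 11.6 × 6.89 = 79.924 mm·m/s
Steady-state rate R = (F_in − F_out)/L = (134.56 − 79.924) / 82900 m = 6.591e-04 mm/s.
R = 6.591e-04 × 3600 = 2.37 mm/hr.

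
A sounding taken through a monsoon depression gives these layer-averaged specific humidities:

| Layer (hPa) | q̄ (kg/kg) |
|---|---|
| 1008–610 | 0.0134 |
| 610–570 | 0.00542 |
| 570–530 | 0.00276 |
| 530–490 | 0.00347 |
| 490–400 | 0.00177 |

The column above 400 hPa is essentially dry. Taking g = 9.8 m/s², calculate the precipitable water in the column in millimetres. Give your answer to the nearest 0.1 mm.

PW ≈ 60.8 mm

Precipitable water is the column-integrated vapour mass per unit area: PW = (1/g) Σ q̄ Δp, with q in kg/kg and Δp in Pa (1 kg/m² of water = 1 mm).
Layer 1008–610 hPa: Δp = 398 hPa = 39800 Pa, q̄ = 0.0134 kg/kg → 0.0134 × 39800 / 9.8 = 54.42 mm
Layer 610–570 hPa: Δp = 40 hPa = 4000 Pa, q̄ = 0.00542 kg/kg → 0.00542 × 4000 / 9.8 = 2.21 mm
Layer 570–530 hPa: Δp = 40 hPa = 4000 Pa, q̄ = 0.00276 kg/kg → 0.00276 × 4000 / 9.8 = 1.13 mm
Layer 530–490 hPa: Δp = 40 hPa = 4000 Pa, q̄ = 0.00347 kg/kg → 0.00347 × 4000 / 9.8 = 1.42 mm
Layer 490–400 hPa: Δp = 90 hPa = 9000 Pa, q̄ = 0.00177 kg/kg → 0.00177 × 9000 / 9.8 = 1.63 mm
PW = 54.42 + 2.21 + 1.13 + 1.42 + 1.63 = 60.81 ≈ 60.8 mm.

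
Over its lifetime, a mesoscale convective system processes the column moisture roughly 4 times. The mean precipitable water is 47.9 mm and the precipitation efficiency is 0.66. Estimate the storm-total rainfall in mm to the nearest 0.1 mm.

Each cycle deposits ε × PW = 0.66 × 47.9 = 31.614 mm.
Over 4 cycles: 4 × 31.614 = 126.5 mm.

rainfall ≈ 126.5 mm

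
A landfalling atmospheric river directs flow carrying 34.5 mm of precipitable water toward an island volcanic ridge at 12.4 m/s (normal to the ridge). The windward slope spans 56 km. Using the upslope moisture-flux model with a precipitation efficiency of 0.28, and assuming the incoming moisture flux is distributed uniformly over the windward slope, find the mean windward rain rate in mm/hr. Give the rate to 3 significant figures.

Incoming column moisture flux per unit ridge length: F = V × PW = 12.4 × 34.5 = 427.8 mm·m/s.
Spread over the 56 km slope with efficiency ε = 0.28: R = ε·F/W = 0.28 × 427.8 / 56000 m = 2.139e-03 mm/s.
R = 2.139e-03 × 3600 = 7.70 mm/hr.

R ≈ 7.70 mm/hr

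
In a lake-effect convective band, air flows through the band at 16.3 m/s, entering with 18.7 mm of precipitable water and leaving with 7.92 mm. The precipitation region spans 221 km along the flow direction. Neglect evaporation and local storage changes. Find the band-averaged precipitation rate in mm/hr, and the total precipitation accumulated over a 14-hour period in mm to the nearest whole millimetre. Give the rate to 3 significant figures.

R ≈ 2.86 mm/hr; total ≈ 40 mm

Column moisture flux per unit crosswind length is F = V × PW.
Inflow: F_in = 16.3 × 18.7 = 304.81 mm·m/s
Outflow: F_out = 16.3 × 7.92 = 129.096 mm·m/s
Steady-state rate R = (F_in − F_out)/L = (304.81 − 129.096) / 221000 m = 7.951e-04 mm/s.
R = 7.951e-04 × 3600 = 2.86 mm/hr.
Over 14 h: total = 2.86 × 14 = 40.04 ≈ 40 mm.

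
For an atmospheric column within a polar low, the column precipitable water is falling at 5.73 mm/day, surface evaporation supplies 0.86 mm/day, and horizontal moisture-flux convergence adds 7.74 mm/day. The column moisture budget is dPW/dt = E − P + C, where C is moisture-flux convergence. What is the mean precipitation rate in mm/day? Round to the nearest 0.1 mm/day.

dPW/dt = -5.73 mm/day.
P = E + C − dPW/dt = 0.86 + (7.74) − (-5.73) = 14.3 mm/day.

P ≈ 14.3 mm/day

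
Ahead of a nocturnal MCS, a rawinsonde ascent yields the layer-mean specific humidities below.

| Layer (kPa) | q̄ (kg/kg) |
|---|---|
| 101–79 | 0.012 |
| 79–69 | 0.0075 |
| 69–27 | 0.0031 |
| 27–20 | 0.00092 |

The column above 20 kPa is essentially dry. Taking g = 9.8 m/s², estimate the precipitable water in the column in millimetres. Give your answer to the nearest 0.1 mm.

PW ≈ 48.5 mm

Precipitable water is the column-integrated vapour mass per unit area: PW = (1/g) Σ q̄ Δp, with q in kg/kg and Δp in Pa (1 kg/m² of water = 1 mm).
Layer 101–79 kPa: Δp = 220 hPa = 22000 Pa, q̄ = 0.012 kg/kg → 0.012 × 22000 / 9.8 = 26.94 mm
Layer 79–69 kPa: Δp = 100 hPa = 10000 Pa, q̄ = 0.0075 kg/kg → 0.0075 × 10000 / 9.8 = 7.65 mm
Layer 69–27 kPa: Δp = 420 hPa = 42000 Pa, q̄ = 0.0031 kg/kg → 0.0031 × 42000 / 9.8 = 13.29 mm
Layer 27–20 kPa: Δp = 70 hPa = 7000 Pa, q̄ = 0.00092 kg/kg → 0.00092 × 7000 / 9.8 = 0.66 mm
PW = 26.94 + 7.65 + 13.29 + 0.66 = 48.54 ≈ 48.5 mm.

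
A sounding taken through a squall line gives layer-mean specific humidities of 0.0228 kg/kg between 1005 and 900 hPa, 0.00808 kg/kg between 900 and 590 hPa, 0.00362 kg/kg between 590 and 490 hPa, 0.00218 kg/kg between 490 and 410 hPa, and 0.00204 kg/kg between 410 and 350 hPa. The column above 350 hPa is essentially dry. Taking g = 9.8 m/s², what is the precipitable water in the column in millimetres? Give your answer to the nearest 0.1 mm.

Precipitable water is the column-integrated vapour mass per unit area: PW = (1/g) Σ q̄ Δp, with q in kg/kg and Δp in Pa (1 kg/m² of water = 1 mm).
Layer 1005–900 hPa: Δp = 105 hPa = 10500 Pa, q̄ = 0.0228 kg/kg → 0.0228 × 10500 / 9.8 = 24.43 mm
Layer 900–590 hPa: Δp = 310 hPa = 31000 Pa, q̄ = 0.00808 kg/kg → 0.00808 × 31000 / 9.8 = 25.56 mm
Layer 590–490 hPa: Δp = 100 hPa = 10000 Pa, q̄ = 0.00362 kg/kg → 0.00362 × 10000 / 9.8 = 3.69 mm
Layer 490–410 hPa: Δp = 80 hPa = 8000 Pa, q̄ = 0.00218 kg/kg → 0.00218 × 8000 / 9.8 = 1.78 mm
Layer 410–350 hPa: Δp = 60 hPa = 6000 Pa, q̄ = 0.00204 kg/kg → 0.00204 × 6000 / 9.8 = 1.25 mm
PW = 24.43 + 25.56 + 3.69 + 1.78 + 1.25 = 56.71 ≈ 56.7 mm.

PW ≈ 56.7 mm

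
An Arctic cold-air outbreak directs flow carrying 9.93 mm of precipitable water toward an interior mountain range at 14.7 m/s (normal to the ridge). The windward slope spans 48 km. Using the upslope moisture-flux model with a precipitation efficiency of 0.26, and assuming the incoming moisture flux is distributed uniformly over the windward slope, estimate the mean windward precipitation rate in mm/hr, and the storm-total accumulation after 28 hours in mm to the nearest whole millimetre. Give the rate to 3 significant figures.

R ≈ 2.85 mm/hr; total ≈ 80 mm

Incoming column moisture flux per unit ridge length: F = V × PW = 14.7 × 9.93 = 145.971 mm·m/s.
Spread over the 48 km slope with efficiency ε = 0.26: R = ε·F/W = 0.26 × 145.971 / 48000 m = 7.907e-04 mm/s.
R = 7.907e-04 × 3600 = 2.85 mm/hr.
Over 28 h: total = 2.85 × 28 = 79.8 ≈ 80 mm.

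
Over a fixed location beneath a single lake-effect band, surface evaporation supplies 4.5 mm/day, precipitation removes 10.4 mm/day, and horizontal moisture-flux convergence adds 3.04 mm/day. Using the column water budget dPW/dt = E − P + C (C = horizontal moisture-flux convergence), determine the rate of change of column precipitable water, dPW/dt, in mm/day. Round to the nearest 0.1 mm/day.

dPW/dt ≈ -2.9 mm/day

dPW/dt = E − P + C = 4.5 − 10.4 + (3.04) = -2.9 mm/day.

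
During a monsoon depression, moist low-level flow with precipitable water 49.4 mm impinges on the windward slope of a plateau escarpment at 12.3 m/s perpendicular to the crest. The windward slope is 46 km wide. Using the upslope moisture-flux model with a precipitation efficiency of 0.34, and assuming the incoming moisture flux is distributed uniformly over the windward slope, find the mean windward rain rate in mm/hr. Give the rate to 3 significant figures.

Incoming column moisture flux per unit ridge length: F = V × PW = 12.3 × 49.4 = 607.62 mm·m/s.
Spread over the 46 km slope with efficiency ε = 0.34: R = ε·F/W = 0.34 × 607.62 / 46000 m = 4.491e-03 mm/s.
R = 4.491e-03 × 3600 = 16.2 mm/hr.

R ≈ 16.2 mm/hr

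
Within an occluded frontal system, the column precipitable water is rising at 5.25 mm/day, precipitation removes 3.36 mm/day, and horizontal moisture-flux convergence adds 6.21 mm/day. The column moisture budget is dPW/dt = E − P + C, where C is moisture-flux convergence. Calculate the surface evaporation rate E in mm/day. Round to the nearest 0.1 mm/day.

E ≈ 2.4 mm/day

dPW/dt = +5.25 mm/day.
E = dPW/dt + P − C = (+5.25) + 3.36 − (6.21) = 2.4 mm/day.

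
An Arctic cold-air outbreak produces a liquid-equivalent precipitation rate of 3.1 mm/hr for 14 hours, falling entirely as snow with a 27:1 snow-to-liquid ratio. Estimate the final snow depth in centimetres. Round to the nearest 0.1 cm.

Liquid-equivalent depth = 3.1 × 14 = 43.4 mm.
Snow depth = 43.4 mm × 27 = 1171.8 mm = 117.2 cm.

snow depth ≈ 117.2 cm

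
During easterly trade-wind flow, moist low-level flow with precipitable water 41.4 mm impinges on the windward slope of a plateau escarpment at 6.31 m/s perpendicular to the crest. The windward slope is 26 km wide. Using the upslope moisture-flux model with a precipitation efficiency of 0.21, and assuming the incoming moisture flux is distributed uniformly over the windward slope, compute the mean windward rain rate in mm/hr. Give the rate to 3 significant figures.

R ≈ 7.60 mm/hr

Incoming column moisture flux per unit ridge length: F = V × PW = 6.31 × 41.4 = 261.234 mm·m/s.
Spread over the 26 km slope with efficiency ε = 0.21: R = ε·F/W = 0.21 × 261.234 / 26000 m = 2.110e-03 mm/s.
R = 2.110e-03 × 3600 = 7.60 mm/hr.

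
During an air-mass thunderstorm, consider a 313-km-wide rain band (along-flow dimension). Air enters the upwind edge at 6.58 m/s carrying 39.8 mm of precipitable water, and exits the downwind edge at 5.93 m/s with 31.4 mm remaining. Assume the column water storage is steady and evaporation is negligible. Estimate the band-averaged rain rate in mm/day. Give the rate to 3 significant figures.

Column moisture flux per unit crosswind length is F = V × PW.
Inflow: F_in = 6.58 × 39.8 = 261.884 mm·m/s
Outflow: F_out = 5.93 × 31.4 = 186.202 mm·m/s
Steady-state rate R = (F_in − F_out)/L = (261.884 − 186.202) / 313000 m = 2.418e-04 mm/s.
R = 2.418e-04 × 3600 × 24 = 20.9 mm/day.

R ≈ 20.9 mm/day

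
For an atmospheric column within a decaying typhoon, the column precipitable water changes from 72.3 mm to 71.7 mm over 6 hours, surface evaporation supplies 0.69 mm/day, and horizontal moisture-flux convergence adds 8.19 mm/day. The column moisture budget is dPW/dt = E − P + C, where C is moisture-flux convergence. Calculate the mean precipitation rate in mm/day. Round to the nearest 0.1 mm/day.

P ≈ 11.3 mm/day

dPW/dt = (71.7 − 72.3) mm / (6/24 day) = -2.400 mm/day.
P = E + C − dPW/dt = 0.69 + (8.19) − (-2.400) = 11.3 mm/day.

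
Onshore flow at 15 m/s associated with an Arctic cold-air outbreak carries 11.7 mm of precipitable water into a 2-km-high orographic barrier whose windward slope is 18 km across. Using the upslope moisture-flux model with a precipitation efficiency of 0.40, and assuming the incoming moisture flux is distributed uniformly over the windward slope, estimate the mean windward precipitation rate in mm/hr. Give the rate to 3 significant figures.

Incoming column moisture flux per unit ridge length: F = V × PW = 15 × 11.7 = 175.5 mm·m/s.
Spread over the 18 km slope with efficiency ε = 0.40: R = ε·F/W = 0.40 × 175.5 / 18000 m = 3.900e-03 mm/s.
R = 3.900e-03 × 3600 = 14.0 mm/hr.

R ≈ 14.0 mm/hr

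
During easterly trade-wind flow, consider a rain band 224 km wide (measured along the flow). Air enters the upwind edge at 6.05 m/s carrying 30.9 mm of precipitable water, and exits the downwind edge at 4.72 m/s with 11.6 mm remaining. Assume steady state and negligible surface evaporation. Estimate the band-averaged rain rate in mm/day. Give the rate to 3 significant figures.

Column moisture flux per unit crosswind length is F = V × PW.
Inflow: F_in = 6.05 × 30.9 = 186.945 mm·m/s
Outflow: F_out = 4.72 × 11.6 = 54.752 mm·m/s
Steady-state rate R = (F_in − F_out)/L = (186.945 − 54.752) / 224000 m = 5.901e-04 mm/s.
R = 5.901e-04 × 3600 × 24 = 51.0 mm/day.

R ≈ 51.0 mm/day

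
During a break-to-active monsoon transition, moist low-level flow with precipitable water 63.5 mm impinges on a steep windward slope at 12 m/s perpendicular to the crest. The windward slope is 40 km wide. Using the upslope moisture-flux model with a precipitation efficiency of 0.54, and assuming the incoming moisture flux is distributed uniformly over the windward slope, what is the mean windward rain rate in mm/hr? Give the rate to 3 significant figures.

Incoming column moisture flux per unit ridge length: F = V × PW = 12 × 63.5 = 762 mm·m/s.
Spread over the 40 km slope with efficiency ε = 0.54: R = ε·F/W = 0.54 × 762 / 40000 m = 1.029e-02 mm/s.
R = 1.029e-02 × 3600 = 37.0 mm/hr.

R ≈ 37.0 mm/hr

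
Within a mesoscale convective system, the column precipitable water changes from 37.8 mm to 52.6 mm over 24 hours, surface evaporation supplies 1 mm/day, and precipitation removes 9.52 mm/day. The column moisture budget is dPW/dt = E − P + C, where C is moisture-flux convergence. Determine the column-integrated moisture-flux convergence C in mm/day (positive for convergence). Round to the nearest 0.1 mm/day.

dPW/dt = (52.6 − 37.8) mm / (24/24 day) = +14.800 mm/day.
C = dPW/dt − E + P = (+14.800) − 1 + 9.52 = 23.3 mm/day.

C ≈ 23.3 mm/day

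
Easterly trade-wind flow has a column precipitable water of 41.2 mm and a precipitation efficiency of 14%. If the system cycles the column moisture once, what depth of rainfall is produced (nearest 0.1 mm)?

Rainfall = ε × PW = 0.14 × 41.2 = 5.8 mm.

rainfall ≈ 5.8 mm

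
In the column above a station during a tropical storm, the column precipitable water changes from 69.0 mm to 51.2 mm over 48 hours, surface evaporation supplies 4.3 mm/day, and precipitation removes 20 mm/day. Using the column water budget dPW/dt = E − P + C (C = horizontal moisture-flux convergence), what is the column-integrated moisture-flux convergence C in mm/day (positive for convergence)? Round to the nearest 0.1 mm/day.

C ≈ 6.8 mm/day

dPW/dt = (51.2 − 69.0) mm / (48/24 day) = -8.900 mm/day.
C = dPW/dt − E + P = (-8.900) − 4.3 + 20 = 6.8 mm/day.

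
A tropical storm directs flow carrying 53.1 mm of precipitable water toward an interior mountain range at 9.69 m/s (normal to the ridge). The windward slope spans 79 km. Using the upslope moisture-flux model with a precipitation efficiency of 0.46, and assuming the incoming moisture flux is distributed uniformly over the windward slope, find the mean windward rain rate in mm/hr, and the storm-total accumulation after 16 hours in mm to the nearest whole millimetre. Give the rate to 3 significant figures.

Incoming column moisture flux per unit ridge length: F = V × PW = 9.69 × 53.1 = 514.539 mm·m/s.
Spread over the 79 km slope with efficiency ε = 0.46: R = ε·F/W = 0.46 × 514.539 / 79000 m = 2.996e-03 mm/s.
R = 2.996e-03 × 3600 = 10.8 mm/hr.
Over 16 h: total = 10.8 × 16 = 172.8 ≈ 173 mm.

R ≈ 10.8 mm/hr; total ≈ 173 mm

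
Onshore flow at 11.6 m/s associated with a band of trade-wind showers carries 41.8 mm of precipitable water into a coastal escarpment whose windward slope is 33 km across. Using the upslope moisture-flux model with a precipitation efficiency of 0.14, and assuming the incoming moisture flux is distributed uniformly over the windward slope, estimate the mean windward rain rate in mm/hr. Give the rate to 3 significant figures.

Incoming column moisture flux per unit ridge length: F = V × PW = 11.6 × 41.8 = 484.88 mm·m/s.
Spread over the 33 km slope with efficiency ε = 0.14: R = ε·F/W = 0.14 × 484.88 / 33000 m = 2.057e-03 mm/s.
R = 2.057e-03 × 3600 = 7.41 mm/hr.

R ≈ 7.41 mm/hr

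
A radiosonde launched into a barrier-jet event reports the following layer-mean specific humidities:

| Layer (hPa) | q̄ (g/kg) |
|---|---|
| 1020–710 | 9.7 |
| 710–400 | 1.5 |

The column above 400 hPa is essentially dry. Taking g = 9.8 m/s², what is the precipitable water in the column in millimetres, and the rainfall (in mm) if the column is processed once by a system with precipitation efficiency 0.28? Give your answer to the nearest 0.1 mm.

Precipitable water is the column-integrated vapour mass per unit area: PW = (1/g) Σ q̄ Δp, with q in kg/kg and Δp in Pa (1 kg/m² of water = 1 mm).
Layer 1020–710 hPa: Δp = 310 hPa = 31000 Pa, q̄ = 0.0097 kg/kg → 0.0097 × 31000 / 9.8 = 30.68 mm
Layer 710–400 hPa: Δp = 310 hPa = 31000 Pa, q̄ = 0.0015 kg/kg → 0.0015 × 31000 / 9.8 = 4.74 mm
PW = 30.68 + 4.74 = 35.42 ≈ 35.4 mm.
Rainfall = ε × PW = 0.28 × 35.4 = 9.9 mm.

PW ≈ 35.4 mm; rainfall ≈ 9.9 mm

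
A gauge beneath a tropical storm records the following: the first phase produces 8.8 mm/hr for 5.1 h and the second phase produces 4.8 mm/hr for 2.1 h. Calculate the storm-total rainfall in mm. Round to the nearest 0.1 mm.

Total = Σ Rᵢ Δtᵢ = 8.8 × 5.1 + 4.8 × 2.1
      = 44.88 + 10.08 = 55.0 mm.

total ≈ 55.0 mm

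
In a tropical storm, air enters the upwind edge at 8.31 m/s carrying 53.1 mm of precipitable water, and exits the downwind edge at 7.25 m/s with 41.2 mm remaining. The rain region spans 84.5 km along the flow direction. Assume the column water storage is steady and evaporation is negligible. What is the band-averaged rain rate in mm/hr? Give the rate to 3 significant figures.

Column moisture flux per unit crosswind length is F = V × PW.
Inflow: F_in = 8.31 × 53.1 = 441.261 mm·m/s
Outflow: F_out = 7.25 × 41.2 = 298.7 mm·m/s
Steady-state rate R = (F_in − F_out)/L = (441.261 − 298.7) / 84500 m = 1.687e-03 mm/s.
R = 1.687e-03 × 3600 = 6.07 mm/hr.

R ≈ 6.07 mm/hr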